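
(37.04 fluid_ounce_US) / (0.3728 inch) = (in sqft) 1 fluid_ounce_US = 2.957353e-05 m^3, so 37.04 fluid_ounce_US = 37.04 * 2.957353e-05 = 0.0010954035 m^3. 1 inch = 0.0254 m, so 0.3728 inch = 0.3728 * 0.0254 = 0.00946912 m. Combine: 0.0010954035 m^3 / 0.00946912 m = 0.11568166 m^2. 1 sqft = 0.09290304 m^2, so 0.11568166 m^2 = 0.11568166 / 0.09290304 = 1.245187 sqft ≈ 1.245 sqft (4 s.f.). Final answer: 1.245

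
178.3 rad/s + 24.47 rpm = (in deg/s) 178.3 rad/s is already in rad/s. 1 rpm = 0.10471976 rad/s, so 24.47 rpm = 24.47 * 0.10471976 = 2.5624924 rad/s. Sum: 178.3 + 2.5624924 = 180.86249 rad/s. 1 deg/s = 0.017453293 rad/s, so 180.86249 rad/s = 180.86249 / 0.017453293 = 10362.657 deg/s ≈ 1.036e+04 deg/s (4 s.f.). Final answer: 1.036e+04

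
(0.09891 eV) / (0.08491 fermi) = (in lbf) 4.196e-05. Check: 1 eV = 1.6021766e-19 J, so 0.09891 eV = 0.09891 * 1.6021766e-19 = 1.5847129e-20 J. 1 fermi = 1e-15 m, so 0.08491 fermi = 0.08491 * 1e-15 = 8.491e-17 m. Combine: 1.5847129e-20 J / 8.491e-17 m = 0.00018663443 N. 1 lbf = 4.4482216 N, so 0.00018663443 N = 0.00018663443 / 4.4482216 = 4.1957088e-05 lbf ≈ 4.196e-05 lbf (4 s.f.).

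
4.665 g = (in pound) 1 g = 0.001 kg, so 4.665 g = 4.665 * 0.001 = 0.004665 kg. 1 pound = 0.45359237 kg, so 0.004665 kg = 0.004665 / 0.45359237 = 0.010284565 pound ≈ 0.01028 pound (4 s.f.). Final answer: 0.01028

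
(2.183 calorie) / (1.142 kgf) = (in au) 5.452e-12. Check: 1 calorie = 4.184 J, so 2.183 calorie = 2.183 * 4.184 = 9.133672 J. 1 kgf = 9.80665 N, so 1.142 kgf = 1.142 * 9.80665 = 11.199194 N. Combine: 9.133672 J / 11.199194 N = 0.8155651 m. 1 au = 1.4959787e+11 m, so 0.8155651 m = 0.8155651 / 1.4959787e+11 = 5.451716e-12 au ≈ 5.452e-12 au (4 s.f.).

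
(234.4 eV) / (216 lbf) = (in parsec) 1.267e-36. Check: 1 eV = 1.6021766e-19 J, so 234.4 eV = 234.4 * 1.6021766e-19 = 3.755502e-17 J. 1 lbf = 4.4482216 N, so 216 lbf = 216 * 4.4482216 = 960.81587 N. Combine: 3.755502e-17 J / 960.81587 N = 3.9086595e-20 m. 1 parsec = 3.0856776e+16 m, so 3.9086595e-20 m = 3.9086595e-20 / 3.0856776e+16 = 1.2667103e-36 parsec ≈ 1.267e-36 parsec (4 s.f.).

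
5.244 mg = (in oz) 0.000185. Check: 1 mg = 1e-06 kg, so 5.244 mg = 5.244 * 1e-06 = 5.244e-06 kg. 1 oz = 0.028349523 kg, so 5.244e-06 kg = 5.244e-06 / 0.028349523 = 0.00018497666 oz ≈ 0.000185 oz (4 s.f.).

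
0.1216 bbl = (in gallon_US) 1 bbl = 0.15898729 m^3, so 0.1216 bbl = 0.1216 * 0.15898729 = 0.019332855 m^3. 1 gallon_US = 0.0037854118 m^3, so 0.019332855 m^3 = 0.019332855 / 0.0037854118 = 5.1072 gallon_US ≈ 5.107 gallon_US (4 s.f.). Final answer: 5.107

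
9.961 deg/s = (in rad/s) 0.1739. Check: 1 deg/s = 0.017453293 rad/s, so 9.961 deg/s = 9.961 * 0.017453293 = 0.17385225 rad/s. Result: 0.17385225 rad/s ≈ 0.1739 rad/s (4 s.f.).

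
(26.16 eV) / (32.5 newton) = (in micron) 1.29e-13. Check: 1 eV = 1.6021766e-19 J, so 26.16 eV = 26.16 * 1.6021766e-19 = 4.1912941e-18 J. 32.5 newton = 32.5 N. Combine: 4.1912941e-18 J / 32.5 N = 1.2896289e-19 m. 1 micron = 1e-06 m, so 1.2896289e-19 m = 1.2896289e-19 / 1e-06 = 1.2896289e-13 micron ≈ 1.29e-13 micron (4 s.f.).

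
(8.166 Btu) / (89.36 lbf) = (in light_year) 2.291e-15. Check: 1 Btu = 1055.0559 J, so 8.166 Btu = 8.166 * 1055.0559 = 8615.5861 J. 1 lbf = 4.4482216 N, so 89.36 lbf = 89.36 * 4.4482216 = 397.49308 N. Combine: 8615.5861 J / 397.49308 N = 21.674808 m. 1 light_year = 9.4607305e+15 m, so 21.674808 m = 21.674808 / 9.4607305e+15 = 2.291029e-15 light_year ≈ 2.291e-15 light_year (4 s.f.).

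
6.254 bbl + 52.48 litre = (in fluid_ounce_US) 1 bbl = 0.15898729 m^3, so 6.254 bbl = 6.254 * 0.15898729 = 0.99430654 m^3. 1 litre = 0.001 m^3, so 52.48 litre = 52.48 * 0.001 = 0.05248 m^3. Sum: 0.99430654 + 0.05248 = 1.0467865 m^3. 1 fluid_ounce_US = 2.957353e-05 m^3, so 1.0467865 m^3 = 1.0467865 / 2.957353e-05 = 35396.064 fluid_ounce_US ≈ 3.54e+04 fluid_ounce_US (4 s.f.). Final answer: 3.54e+04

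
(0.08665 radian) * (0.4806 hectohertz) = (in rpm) 0.08665 radian = 0.08665 rad. 1 hectohertz = 100 Hz, so 0.4806 hectohertz = 0.4806 * 100 = 48.06 Hz. Combine: 0.08665 rad * 48.06 Hz = 4.164399 rad/s. 1 rpm = 0.10471976 rad/s, so 4.164399 rad/s = 4.164399 / 0.10471976 = 39.767081 rpm ≈ 39.77 rpm (4 s.f.). Final answer: 39.77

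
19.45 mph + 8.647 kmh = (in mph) 24.82. Check: 1 mph = 0.44704 m/s, so 19.45 mph = 19.45 * 0.44704 = 8.694928 m/s. 1 kmh = 0.27777778 m/s, so 8.647 kmh = 8.647 * 0.27777778 = 2.4019444 m/s. Sum: 8.694928 + 2.4019444 = 11.096872 m/s. 1 mph = 0.44704 m/s, so 11.096872 m/s = 11.096872 / 0.44704 = 24.822997 mph ≈ 24.82 mph (4 s.f.).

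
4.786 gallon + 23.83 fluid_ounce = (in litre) 18.82. Check: 1 gallon = 0.0037854118 m^3, so 4.786 gallon = 4.786 * 0.0037854118 = 0.018116981 m^3. 1 fluid_ounce = 2.957353e-05 m^3, so 23.83 fluid_ounce = 23.83 * 2.957353e-05 = 0.00070473721 m^3. Sum: 0.018116981 + 0.00070473721 = 0.018821718 m^3. 1 litre = 0.001 m^3, so 0.018821718 m^3 = 0.018821718 / 0.001 = 18.821718 litre ≈ 18.82 litre (4 s.f.).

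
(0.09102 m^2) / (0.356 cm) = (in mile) 0.01589. Check: 0.09102 m^2 is already in m^2. 1 cm = 0.01 m, so 0.356 cm = 0.356 * 0.01 = 0.00356 m. Combine: 0.09102 m^2 / 0.00356 m = 25.567416 m. 1 mile = 1609.344 m, so 25.567416 m = 25.567416 / 1609.344 = 0.015886856 mile ≈ 0.01589 mile (4 s.f.).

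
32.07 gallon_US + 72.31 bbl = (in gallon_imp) 1 gallon_US = 0.0037854118 m^3, so 32.07 gallon_US = 32.07 * 0.0037854118 = 0.12139816 m^3. 1 bbl = 0.15898729 m^3, so 72.31 bbl = 72.31 * 0.15898729 = 11.496371 m^3. Sum: 0.12139816 + 11.496371 = 11.617769 m^3. 1 gallon_imp = 0.00454609 m^3, so 11.617769 m^3 = 11.617769 / 0.00454609 = 2555.552 gallon_imp ≈ 2556 gallon_imp (4 s.f.). Final answer: 2556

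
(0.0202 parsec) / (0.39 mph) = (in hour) 9.931e+11. Check: 1 parsec = 3.0856776e+16 m, so 0.0202 parsec = 0.0202 * 3.0856776e+16 = 6.2330687e+14 m. 1 mph = 0.44704 m/s, so 0.39 mph = 0.39 * 0.44704 = 0.1743456 m/s. Combine: 6.2330687e+14 m / 0.1743456 m/s = 3.5751225e+15 s. 1 hour = 3600 s, so 3.5751225e+15 s = 3.5751225e+15 / 3600 = 9.9308957e+11 hour ≈ 9.931e+11 hour (4 s.f.).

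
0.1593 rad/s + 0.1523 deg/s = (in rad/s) 0.162. Check: 0.1593 rad/s is already in rad/s. 1 deg/s = 0.017453293 rad/s, so 0.1523 deg/s = 0.1523 * 0.017453293 = 0.0026581365 rad/s. Sum: 0.1593 + 0.0026581365 = 0.16195814 rad/s. Result: 0.16195814 rad/s ≈ 0.162 rad/s (4 s.f.).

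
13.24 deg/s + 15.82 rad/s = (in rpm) 1 deg/s = 0.017453293 rad/s, so 13.24 deg/s = 13.24 * 0.017453293 = 0.23108159 rad/s. 15.82 rad/s is already in rad/s. Sum: 0.23108159 + 15.82 = 16.051082 rad/s. 1 rpm = 0.10471976 rad/s, so 16.051082 rad/s = 16.051082 / 0.10471976 = 153.27654 rpm ≈ 153.3 rpm (4 s.f.). Final answer: 153.3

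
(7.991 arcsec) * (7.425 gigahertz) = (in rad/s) 2.877e+05. Check: 1 arcsec = 4.8481368e-06 rad, so 7.991 arcsec = 7.991 * 4.8481368e-06 = 3.8741461e-05 rad. 1 gigahertz = 1e+09 Hz, so 7.425 gigahertz = 7.425 * 1e+09 = 7.425e+09 Hz. Combine: 3.8741461e-05 rad * 7.425e+09 Hz = 287655.35 rad/s. Result: 287655.35 rad/s ≈ 2.877e+05 rad/s (4 s.f.).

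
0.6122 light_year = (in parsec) 1 light_year = 9.4607305e+15 m, so 0.6122 light_year = 0.6122 * 9.4607305e+15 = 5.7918592e+15 m. 1 parsec = 3.0856776e+16 m, so 5.7918592e+15 m = 5.7918592e+15 / 3.0856776e+16 = 0.18770137 parsec ≈ 0.1877 parsec (4 s.f.). Final answer: 0.1877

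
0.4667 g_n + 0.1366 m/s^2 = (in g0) 1 g_n = 9.80665 m/s^2, so 0.4667 g_n = 0.4667 * 9.80665 = 4.5767636 m/s^2. 0.1366 m/s^2 is already in m/s^2. Sum: 4.5767636 + 0.1366 = 4.7133636 m/s^2. 1 g0 = 9.80665 m/s^2, so 4.7133636 m/s^2 = 4.7133636 / 9.80665 = 0.48062932 g0 ≈ 0.4806 g0 (4 s.f.). Final answer: 0.4806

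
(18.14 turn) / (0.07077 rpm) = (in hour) 1 turn = 6.2831853 rad, so 18.14 turn = 18.14 * 6.2831853 = 113.97698 rad. 1 rpm = 0.10471976 rad/s, so 0.07077 rpm = 0.07077 * 0.10471976 = 0.0074110171 rad/s. Combine: 113.97698 rad / 0.0074110171 rad/s = 15379.398 s. 1 hour = 3600 s, so 15379.398 s = 15379.398 / 3600 = 4.272055 hour ≈ 4.272 hour (4 s.f.). Final answer: 4.272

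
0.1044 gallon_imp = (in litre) 1 gallon_imp = 0.00454609 m^3, so 0.1044 gallon_imp = 0.1044 * 0.00454609 = 0.0004746118 m^3. 1 litre = 0.001 m^3, so 0.0004746118 m^3 = 0.0004746118 / 0.001 = 0.4746118 litre ≈ 0.4746 litre (4 s.f.). Final answer: 0.4746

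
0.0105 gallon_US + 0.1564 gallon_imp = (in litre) 0.7508. Check: 1 gallon_US = 0.0037854118 m^3, so 0.0105 gallon_US = 0.0105 * 0.0037854118 = 3.9746824e-05 m^3. 1 gallon_imp = 0.00454609 m^3, so 0.1564 gallon_imp = 0.1564 * 0.00454609 = 0.00071100848 m^3. Sum: 3.9746824e-05 + 0.00071100848 = 0.0007507553 m^3. 1 litre = 0.001 m^3, so 0.0007507553 m^3 = 0.0007507553 / 0.001 = 0.7507553 litre ≈ 0.7508 litre (4 s.f.).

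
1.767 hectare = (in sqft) 1 hectare = 10000 m^2, so 1.767 hectare = 1.767 * 10000 = 17670 m^2. 1 sqft = 0.09290304 m^2, so 17670 m^2 = 17670 / 0.09290304 = 190198.3 sqft ≈ 1.902e+05 sqft (4 s.f.). Final answer: 1.902e+05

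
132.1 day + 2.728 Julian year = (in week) 1 day = 86400 s, so 132.1 day = 132.1 * 86400 = 11413440 s. 1 Julian year = 31557600 s, so 2.728 Julian year = 2.728 * 31557600 = 86089133 s. Sum: 11413440 + 86089133 = 97502573 s. 1 week = 604800 s, so 97502573 s = 97502573 / 604800 = 161.21457 week ≈ 161.2 week (4 s.f.). Final answer: 161.2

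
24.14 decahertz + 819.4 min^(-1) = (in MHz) 1 decahertz = 10 Hz, so 24.14 decahertz = 24.14 * 10 = 241.4 Hz. 1 min^(-1) = 0.016666667 Hz, so 819.4 min^(-1) = 819.4 * 0.016666667 = 13.656667 Hz. Sum: 241.4 + 13.656667 = 255.05667 Hz. 1 MHz = 1000000 Hz, so 255.05667 Hz = 255.05667 / 1000000 = 0.00025505667 MHz ≈ 0.0002551 MHz (4 s.f.). Final answer: 0.0002551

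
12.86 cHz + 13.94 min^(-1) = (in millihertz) 1 cHz = 0.01 Hz, so 12.86 cHz = 12.86 * 0.01 = 0.1286 Hz. 1 min^(-1) = 0.016666667 Hz, so 13.94 min^(-1) = 13.94 * 0.016666667 = 0.23233333 Hz. Sum: 0.1286 + 0.23233333 = 0.36093333 Hz. 1 millihertz = 0.001 Hz, so 0.36093333 Hz = 0.36093333 / 0.001 = 360.93333 millihertz ≈ 360.9 millihertz (4 s.f.). Final answer: 360.9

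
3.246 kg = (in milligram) 3.246e+06. Check: 1 milligram = 1e-06 kg, so 3.246 kg = 3.246 / 1e-06 = 3246000 milligram ≈ 3.246e+06 milligram (4 s.f.).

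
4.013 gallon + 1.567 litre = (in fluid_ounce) 1 gallon = 0.0037854118 m^3, so 4.013 gallon = 4.013 * 0.0037854118 = 0.015190857 m^3. 1 litre = 0.001 m^3, so 1.567 litre = 1.567 * 0.001 = 0.001567 m^3. Sum: 0.015190857 + 0.001567 = 0.016757857 m^3. 1 fluid_ounce = 2.957353e-05 m^3, so 0.016757857 m^3 = 0.016757857 / 2.957353e-05 = 566.65057 fluid_ounce ≈ 566.7 fluid_ounce (4 s.f.). Final answer: 566.7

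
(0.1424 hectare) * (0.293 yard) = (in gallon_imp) 1 hectare = 10000 m^2, so 0.1424 hectare = 0.1424 * 10000 = 1424 m^2. 1 yard = 0.9144 m, so 0.293 yard = 0.293 * 0.9144 = 0.2679192 m. Combine: 1424 m^2 * 0.2679192 m = 381.51694 m^3. 1 gallon_imp = 0.00454609 m^3, so 381.51694 m^3 = 381.51694 / 0.00454609 = 83921.995 gallon_imp ≈ 8.392e+04 gallon_imp (4 s.f.). Final answer: 8.392e+04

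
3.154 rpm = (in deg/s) 1 rpm = 0.10471976 rad/s, so 3.154 rpm = 3.154 * 0.10471976 = 0.33028611 rad/s. 1 deg/s = 0.017453293 rad/s, so 0.33028611 rad/s = 0.33028611 / 0.017453293 = 18.924 deg/s ≈ 18.92 deg/s (4 s.f.). Final answer: 18.92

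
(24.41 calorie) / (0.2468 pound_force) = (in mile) 1 calorie = 4.184 J, so 24.41 calorie = 24.41 * 4.184 = 102.13144 J. 1 pound_force = 4.4482216 N, so 0.2468 pound_force = 0.2468 * 4.4482216 = 1.0978211 N. Combine: 102.13144 J / 1.0978211 N = 93.031042 m. 1 mile = 1609.344 m, so 93.031042 m = 93.031042 / 1609.344 = 0.057806809 mile ≈ 0.05781 mile (4 s.f.). Final answer: 0.05781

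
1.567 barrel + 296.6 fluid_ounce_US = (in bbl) 1.622. Check: 1 barrel = 0.15898729 m^3, so 1.567 barrel = 1.567 * 0.15898729 = 0.24913309 m^3. 1 fluid_ounce_US = 2.957353e-05 m^3, so 296.6 fluid_ounce_US = 296.6 * 2.957353e-05 = 0.0087715089 m^3. Sum: 0.24913309 + 0.0087715089 = 0.2579046 m^3. 1 bbl = 0.15898729 m^3, so 0.2579046 m^3 = 0.2579046 / 0.15898729 = 1.6221711 bbl ≈ 1.622 bbl (4 s.f.).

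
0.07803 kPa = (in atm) 1 kPa = 1000 Pa, so 0.07803 kPa = 0.07803 * 1000 = 78.03 Pa. 1 atm = 101325 Pa, so 78.03 Pa = 78.03 / 101325 = 0.00077009623 atm ≈ 0.0007701 atm (4 s.f.). Final answer: 0.0007701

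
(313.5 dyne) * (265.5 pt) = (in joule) 0.0002936. Check: 1 dyne = 1e-05 N, so 313.5 dyne = 313.5 * 1e-05 = 0.003135 N. 1 pt = 0.00035277778 m, so 265.5 pt = 265.5 * 0.00035277778 = 0.0936625 m. Combine: 0.003135 N * 0.0936625 m = 0.00029363194 J. 0.00029363194 J = 0.00029363194 joule ≈ 0.0002936 joule (4 s.f.).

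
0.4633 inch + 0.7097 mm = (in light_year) 1 inch = 0.0254 m, so 0.4633 inch = 0.4633 * 0.0254 = 0.01176782 m. 1 mm = 0.001 m, so 0.7097 mm = 0.7097 * 0.001 = 0.0007097 m. Sum: 0.01176782 + 0.0007097 = 0.01247752 m. 1 light_year = 9.4607305e+15 m, so 0.01247752 m = 0.01247752 / 9.4607305e+15 = 1.3188749e-18 light_year ≈ 1.319e-18 light_year (4 s.f.). Final answer: 1.319e-18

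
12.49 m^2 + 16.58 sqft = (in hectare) 12.49 m^2 is already in m^2. 1 sqft = 0.09290304 m^2, so 16.58 sqft = 16.58 * 0.09290304 = 1.5403324 m^2. Sum: 12.49 + 1.5403324 = 14.030332 m^2. 1 hectare = 10000 m^2, so 14.030332 m^2 = 14.030332 / 10000 = 0.0014030332 hectare ≈ 0.001403 hectare (4 s.f.). Final answer: 0.001403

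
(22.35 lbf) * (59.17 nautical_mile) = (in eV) 1 lbf = 4.4482216 N, so 22.35 lbf = 22.35 * 4.4482216 = 99.417753 N. 1 nautical_mile = 1852 m, so 59.17 nautical_mile = 59.17 * 1852 = 109582.84 m. Combine: 99.417753 N * 109582.84 m = 10894480 J. 1 eV = 1.6021766e-19 J, so 10894480 J = 10894480 / 1.6021766e-19 = 6.7997994e+25 eV ≈ 6.8e+25 eV (4 s.f.). Final answer: 6.8e+25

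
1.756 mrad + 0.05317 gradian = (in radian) 0.002591. Check: 1 mrad = 0.001 rad, so 1.756 mrad = 1.756 * 0.001 = 0.001756 rad. 1 gradian = 0.015707963 rad, so 0.05317 gradian = 0.05317 * 0.015707963 = 0.00083519241 rad. Sum: 0.001756 + 0.00083519241 = 0.0025911924 rad. 0.0025911924 rad = 0.0025911924 radian ≈ 0.002591 radian (4 s.f.).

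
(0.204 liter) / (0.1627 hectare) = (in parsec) 4.063e-24. Check: 1 liter = 0.001 m^3, so 0.204 liter = 0.204 * 0.001 = 0.000204 m^3. 1 hectare = 10000 m^2, so 0.1627 hectare = 0.1627 * 10000 = 1627 m^2. Combine: 0.000204 m^3 / 1627 m^2 = 1.2538414e-07 m. 1 parsec = 3.0856776e+16 m, so 1.2538414e-07 m = 1.2538414e-07 / 3.0856776e+16 = 4.0634233e-24 parsec ≈ 4.063e-24 parsec (4 s.f.).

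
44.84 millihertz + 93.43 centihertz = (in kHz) 0.0009791. Check: 1 millihertz = 0.001 Hz, so 44.84 millihertz = 44.84 * 0.001 = 0.04484 Hz. 1 centihertz = 0.01 Hz, so 93.43 centihertz = 93.43 * 0.01 = 0.9343 Hz. Sum: 0.04484 + 0.9343 = 0.97914 Hz. 1 kHz = 1000 Hz, so 0.97914 Hz = 0.97914 / 1000 = 0.00097914 kHz ≈ 0.0009791 kHz (4 s.f.).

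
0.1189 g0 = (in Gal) 1 g0 = 9.80665 m/s^2, so 0.1189 g0 = 0.1189 * 9.80665 = 1.1660107 m/s^2. 1 Gal = 0.01 m/s^2, so 1.1660107 m/s^2 = 1.1660107 / 0.01 = 116.60107 Gal ≈ 116.6 Gal (4 s.f.). Final answer: 116.6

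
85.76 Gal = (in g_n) 1 Gal = 0.01 m/s^2, so 85.76 Gal = 85.76 * 0.01 = 0.8576 m/s^2. 1 g_n = 9.80665 m/s^2, so 0.8576 m/s^2 = 0.8576 / 9.80665 = 0.087450862 g_n ≈ 0.08745 g_n (4 s.f.). Final answer: 0.08745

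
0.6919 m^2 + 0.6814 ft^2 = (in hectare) 7.552e-05. Check: 0.6919 m^2 is already in m^2. 1 ft^2 = 0.09290304 m^2, so 0.6814 ft^2 = 0.6814 * 0.09290304 = 0.063304131 m^2. Sum: 0.6919 + 0.063304131 = 0.75520413 m^2. 1 hectare = 10000 m^2, so 0.75520413 m^2 = 0.75520413 / 10000 = 7.5520413e-05 hectare ≈ 7.552e-05 hectare (4 s.f.).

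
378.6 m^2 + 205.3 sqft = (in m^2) 397.7. Check: 378.6 m^2 is already in m^2. 1 sqft = 0.09290304 m^2, so 205.3 sqft = 205.3 * 0.09290304 = 19.072994 m^2. Sum: 378.6 + 19.072994 = 397.67299 m^2. Result: 397.67299 m^2 ≈ 397.7 m^2 (4 s.f.).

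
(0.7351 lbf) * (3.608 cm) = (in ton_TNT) 2.82e-11. Check: 1 lbf = 4.4482216 N, so 0.7351 lbf = 0.7351 * 4.4482216 = 3.2698877 N. 1 cm = 0.01 m, so 3.608 cm = 3.608 * 0.01 = 0.03608 m. Combine: 3.2698877 N * 0.03608 m = 0.11797755 J. 1 ton_TNT = 4.184e+09 J, so 0.11797755 J = 0.11797755 / 4.184e+09 = 2.8197311e-11 ton_TNT ≈ 2.82e-11 ton_TNT (4 s.f.).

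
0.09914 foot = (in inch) 1 foot = 0.3048 m, so 0.09914 foot = 0.09914 * 0.3048 = 0.030217872 m. 1 inch = 0.0254 m, so 0.030217872 m = 0.030217872 / 0.0254 = 1.18968 inch ≈ 1.19 inch (4 s.f.). Final answer: 1.19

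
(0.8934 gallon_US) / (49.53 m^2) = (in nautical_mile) 1 gallon_US = 0.0037854118 m^3, so 0.8934 gallon_US = 0.8934 * 0.0037854118 = 0.0033818869 m^3. 49.53 m^2 is already in m^2. Combine: 0.0033818869 m^3 / 49.53 m^2 = 6.8279566e-05 m. 1 nautical_mile = 1852 m, so 6.8279566e-05 m = 6.8279566e-05 / 1852 = 3.6868016e-08 nautical_mile ≈ 3.687e-08 nautical_mile (4 s.f.). Final answer: 3.687e-08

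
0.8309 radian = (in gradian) 0.8309 radian = 0.8309 rad. 1 gradian = 0.015707963 rad, so 0.8309 rad = 0.8309 / 0.015707963 = 52.896737 gradian ≈ 52.9 gradian (4 s.f.). Final answer: 52.9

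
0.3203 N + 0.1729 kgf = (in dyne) 2.016e+05. Check: 0.3203 N is already in N. 1 kgf = 9.80665 N, so 0.1729 kgf = 0.1729 * 9.80665 = 1.6955698 N. Sum: 0.3203 + 1.6955698 = 2.0158698 N. 1 dyne = 1e-05 N, so 2.0158698 N = 2.0158698 / 1e-05 = 201586.98 dyne ≈ 2.016e+05 dyne (4 s.f.).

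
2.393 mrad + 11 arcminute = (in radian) 0.005593. Check: 1 mrad = 0.001 rad, so 2.393 mrad = 2.393 * 0.001 = 0.002393 rad. 1 arcminute = 0.00029088821 rad, so 11 arcminute = 11 * 0.00029088821 = 0.0031997703 rad. Sum: 0.002393 + 0.0031997703 = 0.0055927703 rad. 0.0055927703 rad = 0.0055927703 radian ≈ 0.005593 radian (4 s.f.).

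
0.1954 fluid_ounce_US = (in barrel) 3.635e-05. Check: 1 fluid_ounce_US = 2.957353e-05 m^3, so 0.1954 fluid_ounce_US = 0.1954 * 2.957353e-05 = 5.7786677e-06 m^3. 1 barrel = 0.15898729 m^3, so 5.7786677e-06 m^3 = 5.7786677e-06 / 0.15898729 = 3.6346726e-05 barrel ≈ 3.635e-05 barrel (4 s.f.).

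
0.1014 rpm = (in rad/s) 0.01062. Check: 1 rpm = 0.10471976 rad/s, so 0.1014 rpm = 0.1014 * 0.10471976 = 0.010618583 rad/s. Result: 0.010618583 rad/s ≈ 0.01062 rad/s (4 s.f.).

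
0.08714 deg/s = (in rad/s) 0.001521. Check: 1 deg/s = 0.017453293 rad/s, so 0.08714 deg/s = 0.08714 * 0.017453293 = 0.0015208799 rad/s. Result: 0.0015208799 rad/s ≈ 0.001521 rad/s (4 s.f.).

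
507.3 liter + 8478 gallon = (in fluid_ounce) 1.102e+06. Check: 1 liter = 0.001 m^3, so 507.3 liter = 507.3 * 0.001 = 0.5073 m^3. 1 gallon = 0.0037854118 m^3, so 8478 gallon = 8478 * 0.0037854118 = 32.092721 m^3. Sum: 0.5073 + 32.092721 = 32.600021 m^3. 1 fluid_ounce = 2.957353e-05 m^3, so 32.600021 m^3 = 32.600021 / 2.957353e-05 = 1102337.9 fluid_ounce ≈ 1.102e+06 fluid_ounce (4 s.f.).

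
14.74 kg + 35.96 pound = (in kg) 14.74 kg is already in kg. 1 pound = 0.45359237 kg, so 35.96 pound = 35.96 * 0.45359237 = 16.311182 kg. Sum: 14.74 + 16.311182 = 31.051182 kg. Result: 31.051182 kg ≈ 31.05 kg (4 s.f.). Final answer: 31.05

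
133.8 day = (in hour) 1 day = 86400 s, so 133.8 day = 133.8 * 86400 = 11560320 s. 1 hour = 3600 s, so 11560320 s = 11560320 / 3600 = 3211.2 hour ≈ 3211 hour (4 s.f.). Final answer: 3211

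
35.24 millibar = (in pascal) 1 millibar = 100 Pa, so 35.24 millibar = 35.24 * 100 = 3524 Pa. 3524 Pa = 3524 pascal. Final answer: 3524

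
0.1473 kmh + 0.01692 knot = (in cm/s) 4.962. Check: 1 kmh = 0.27777778 m/s, so 0.1473 kmh = 0.1473 * 0.27777778 = 0.040916667 m/s. 1 knot = 0.51444444 m/s, so 0.01692 knot = 0.01692 * 0.51444444 = 0.0087044 m/s. Sum: 0.040916667 + 0.0087044 = 0.049621067 m/s. 1 cm/s = 0.01 m/s, so 0.049621067 m/s = 0.049621067 / 0.01 = 4.9621067 cm/s ≈ 4.962 cm/s (4 s.f.).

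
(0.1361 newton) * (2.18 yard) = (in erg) 0.1361 newton = 0.1361 N. 1 yard = 0.9144 m, so 2.18 yard = 2.18 * 0.9144 = 1.993392 m. Combine: 0.1361 N * 1.993392 m = 0.27130065 J. 1 erg = 1e-07 J, so 0.27130065 J = 0.27130065 / 1e-07 = 2713006.5 erg ≈ 2.713e+06 erg (4 s.f.). Final answer: 2.713e+06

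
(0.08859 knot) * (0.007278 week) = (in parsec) 1 knot = 0.51444444 m/s, so 0.08859 knot = 0.08859 * 0.51444444 = 0.045574633 m/s. 1 week = 604800 s, so 0.007278 week = 0.007278 * 604800 = 4401.7344 s. Combine: 0.045574633 m/s * 4401.7344 s = 200.60743 m. 1 parsec = 3.0856776e+16 m, so 200.60743 m = 200.60743 / 3.0856776e+16 = 6.5012441e-15 parsec ≈ 6.501e-15 parsec (4 s.f.). Final answer: 6.501e-15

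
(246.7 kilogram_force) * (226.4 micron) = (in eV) 1 kilogram_force = 9.80665 N, so 246.7 kilogram_force = 246.7 * 9.80665 = 2419.3006 N. 1 micron = 1e-06 m, so 226.4 micron = 226.4 * 1e-06 = 0.0002264 m. Combine: 2419.3006 N * 0.0002264 m = 0.54772965 J. 1 eV = 1.6021766e-19 J, so 0.54772965 J = 0.54772965 / 1.6021766e-19 = 3.4186596e+18 eV ≈ 3.419e+18 eV (4 s.f.). Final answer: 3.419e+18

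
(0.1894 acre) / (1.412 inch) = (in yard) 2.337e+04. Check: 1 acre = 4046.8564 m^2, so 0.1894 acre = 0.1894 * 4046.8564 = 766.47461 m^2. 1 inch = 0.0254 m, so 1.412 inch = 1.412 * 0.0254 = 0.0358648 m. Combine: 766.47461 m^2 / 0.0358648 m = 21371.222 m. 1 yard = 0.9144 m, so 21371.222 m = 21371.222 / 0.9144 = 23371.853 yard ≈ 2.337e+04 yard (4 s.f.).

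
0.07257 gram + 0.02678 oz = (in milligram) 1 gram = 0.001 kg, so 0.07257 gram = 0.07257 * 0.001 = 7.257e-05 kg. 1 oz = 0.028349523 kg, so 0.02678 oz = 0.02678 * 0.028349523 = 0.00075920023 kg. Sum: 7.257e-05 + 0.00075920023 = 0.00083177023 kg. 1 milligram = 1e-06 kg, so 0.00083177023 kg = 0.00083177023 / 1e-06 = 831.77023 milligram ≈ 831.8 milligram (4 s.f.). Final answer: 831.8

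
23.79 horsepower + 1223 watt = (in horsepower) 1 horsepower = 745.69987 W, so 23.79 horsepower = 23.79 * 745.69987 = 17740.2 W. 1223 watt = 1223 W. Sum: 17740.2 + 1223 = 18963.2 W. 1 horsepower = 745.69987 W, so 18963.2 W = 18963.2 / 745.69987 = 25.43007 horsepower ≈ 25.43 horsepower (4 s.f.). Final answer: 25.43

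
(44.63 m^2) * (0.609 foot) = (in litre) 44.63 m^2 is already in m^2. 1 foot = 0.3048 m, so 0.609 foot = 0.609 * 0.3048 = 0.1856232 m. Combine: 44.63 m^2 * 0.1856232 m = 8.2843634 m^3. 1 litre = 0.001 m^3, so 8.2843634 m^3 = 8.2843634 / 0.001 = 8284.3634 litre ≈ 8284 litre (4 s.f.). Final answer: 8284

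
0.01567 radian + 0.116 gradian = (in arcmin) 0.01567 radian = 0.01567 rad. 1 gradian = 0.015707963 rad, so 0.116 gradian = 0.116 * 0.015707963 = 0.0018221237 rad. Sum: 0.01567 + 0.0018221237 = 0.017492124 rad. 1 arcmin = 0.00029088821 rad, so 0.017492124 rad = 0.017492124 / 0.00029088821 = 60.133492 arcmin ≈ 60.13 arcmin (4 s.f.). Final answer: 60.13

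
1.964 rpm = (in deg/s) 11.78. Check: 1 rpm = 0.10471976 rad/s, so 1.964 rpm = 1.964 * 0.10471976 = 0.2056696 rad/s. 1 deg/s = 0.017453293 rad/s, so 0.2056696 rad/s = 0.2056696 / 0.017453293 = 11.784 deg/s ≈ 11.78 deg/s (4 s.f.).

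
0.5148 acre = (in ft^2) 2.242e+04. Check: 1 acre = 4046.8564 m^2, so 0.5148 acre = 0.5148 * 4046.8564 = 2083.3217 m^2. 1 ft^2 = 0.09290304 m^2, so 2083.3217 m^2 = 2083.3217 / 0.09290304 = 22424.688 ft^2 ≈ 2.242e+04 ft^2 (4 s.f.).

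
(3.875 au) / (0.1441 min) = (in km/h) 1 au = 1.4959787e+11 m, so 3.875 au = 3.875 * 1.4959787e+11 = 5.7969175e+11 m. 1 min = 60 s, so 0.1441 min = 0.1441 * 60 = 8.646 s. Combine: 5.7969175e+11 m / 8.646 s = 6.7047392e+10 m/s. 1 km/h = 0.27777778 m/s, so 6.7047392e+10 m/s = 6.7047392e+10 / 0.27777778 = 2.4137061e+11 km/h ≈ 2.414e+11 km/h (4 s.f.). Final answer: 2.414e+11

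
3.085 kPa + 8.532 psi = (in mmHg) 1 kPa = 1000 Pa, so 3.085 kPa = 3.085 * 1000 = 3085 Pa. 1 psi = 6894.7573 Pa, so 8.532 psi = 8.532 * 6894.7573 = 58826.069 Pa. Sum: 3085 + 58826.069 = 61911.069 Pa. 1 mmHg = 133.32237 Pa, so 61911.069 Pa = 61911.069 / 133.32237 = 464.37121 mmHg ≈ 464.4 mmHg (4 s.f.). Final answer: 464.4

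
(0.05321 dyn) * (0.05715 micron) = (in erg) 3.041e-07. Check: 1 dyn = 1e-05 N, so 0.05321 dyn = 0.05321 * 1e-05 = 5.321e-07 N. 1 micron = 1e-06 m, so 0.05715 micron = 0.05715 * 1e-06 = 5.715e-08 m. Combine: 5.321e-07 N * 5.715e-08 m = 3.0409515e-14 J. 1 erg = 1e-07 J, so 3.0409515e-14 J = 3.0409515e-14 / 1e-07 = 3.0409515e-07 erg ≈ 3.041e-07 erg (4 s.f.).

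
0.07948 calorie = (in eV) 2.076e+18. Check: 1 calorie = 4.184 J, so 0.07948 calorie = 0.07948 * 4.184 = 0.33254432 J. 1 eV = 1.6021766e-19 J, so 0.33254432 J = 0.33254432 / 1.6021766e-19 = 2.0755784e+18 eV ≈ 2.076e+18 eV (4 s.f.).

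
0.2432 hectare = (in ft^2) 2.618e+04. Check: 1 hectare = 10000 m^2, so 0.2432 hectare = 0.2432 * 10000 = 2432 m^2. 1 ft^2 = 0.09290304 m^2, so 2432 m^2 = 2432 / 0.09290304 = 26177.83 ft^2 ≈ 2.618e+04 ft^2 (4 s.f.).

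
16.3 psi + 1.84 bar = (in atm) 1 psi = 6894.7573 Pa, so 16.3 psi = 16.3 * 6894.7573 = 112384.54 Pa. 1 bar = 100000 Pa, so 1.84 bar = 1.84 * 100000 = 184000 Pa. Sum: 112384.54 + 184000 = 296384.54 Pa. 1 atm = 101325 Pa, so 296384.54 Pa = 296384.54 / 101325 = 2.925088 atm ≈ 2.925 atm (4 s.f.). Final answer: 2.925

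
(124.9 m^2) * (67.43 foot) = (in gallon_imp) 5.647e+05. Check: 124.9 m^2 is already in m^2. 1 foot = 0.3048 m, so 67.43 foot = 67.43 * 0.3048 = 20.552664 m. Combine: 124.9 m^2 * 20.552664 m = 2567.0277 m^3. 1 gallon_imp = 0.00454609 m^3, so 2567.0277 m^3 = 2567.0277 / 0.00454609 = 564667.16 gallon_imp ≈ 5.647e+05 gallon_imp (4 s.f.).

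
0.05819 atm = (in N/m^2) 5896. Check: 1 atm = 101325 Pa, so 0.05819 atm = 0.05819 * 101325 = 5896.1017 Pa. 5896.1017 Pa = 5896.1017 N/m^2 ≈ 5896 N/m^2 (4 s.f.).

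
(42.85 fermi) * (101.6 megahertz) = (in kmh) 1 fermi = 1e-15 m, so 42.85 fermi = 42.85 * 1e-15 = 4.285e-14 m. 1 megahertz = 1000000 Hz, so 101.6 megahertz = 101.6 * 1000000 = 1.016e+08 Hz. Combine: 4.285e-14 m * 1.016e+08 Hz = 4.35356e-06 m/s. 1 kmh = 0.27777778 m/s, so 4.35356e-06 m/s = 4.35356e-06 / 0.27777778 = 1.5672816e-05 kmh ≈ 1.567e-05 kmh (4 s.f.). Final answer: 1.567e-05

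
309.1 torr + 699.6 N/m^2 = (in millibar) 419.1. Check: 1 torr = 133.32237 Pa, so 309.1 torr = 309.1 * 133.32237 = 41209.944 Pa. 699.6 N/m^2 = 699.6 Pa. Sum: 41209.944 + 699.6 = 41909.544 Pa. 1 millibar = 100 Pa, so 41909.544 Pa = 41909.544 / 100 = 419.09544 millibar ≈ 419.1 millibar (4 s.f.).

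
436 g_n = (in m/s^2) 4276. Check: 1 g_n = 9.80665 m/s^2, so 436 g_n = 436 * 9.80665 = 4275.6994 m/s^2. Result: 4275.6994 m/s^2 ≈ 4276 m/s^2 (4 s.f.).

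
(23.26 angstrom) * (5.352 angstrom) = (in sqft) 1.34e-17. Check: 1 angstrom = 1e-10 m, so 23.26 angstrom = 23.26 * 1e-10 = 2.326e-09 m. 1 angstrom = 1e-10 m, so 5.352 angstrom = 5.352 * 1e-10 = 5.352e-10 m. Combine: 2.326e-09 m * 5.352e-10 m = 1.2448752e-18 m^2. 1 sqft = 0.09290304 m^2, so 1.2448752e-18 m^2 = 1.2448752e-18 / 0.09290304 = 1.3399725e-17 sqft ≈ 1.34e-17 sqft (4 s.f.).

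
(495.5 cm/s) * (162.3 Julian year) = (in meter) 1 cm/s = 0.01 m/s, so 495.5 cm/s = 495.5 * 0.01 = 4.955 m/s. 1 Julian year = 31557600 s, so 162.3 Julian year = 162.3 * 31557600 = 5.1217985e+09 s. Combine: 4.955 m/s * 5.1217985e+09 s = 2.5378511e+10 m. 2.5378511e+10 m = 2.5378511e+10 meter ≈ 2.538e+10 meter (4 s.f.). Final answer: 2.538e+10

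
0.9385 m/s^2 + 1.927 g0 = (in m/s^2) 0.9385 m/s^2 is already in m/s^2. 1 g0 = 9.80665 m/s^2, so 1.927 g0 = 1.927 * 9.80665 = 18.897415 m/s^2. Sum: 0.9385 + 18.897415 = 19.835915 m/s^2. Result: 19.835915 m/s^2 ≈ 19.84 m/s^2 (4 s.f.). Final answer: 19.84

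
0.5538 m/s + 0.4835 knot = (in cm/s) 0.5538 m/s is already in m/s. 1 knot = 0.51444444 m/s, so 0.4835 knot = 0.4835 * 0.51444444 = 0.24873389 m/s. Sum: 0.5538 + 0.24873389 = 0.80253389 m/s. 1 cm/s = 0.01 m/s, so 0.80253389 m/s = 0.80253389 / 0.01 = 80.253389 cm/s ≈ 80.25 cm/s (4 s.f.). Final answer: 80.25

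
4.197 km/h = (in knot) 2.266. Check: 1 km/h = 0.27777778 m/s, so 4.197 km/h = 4.197 * 0.27777778 = 1.1658333 m/s. 1 knot = 0.51444444 m/s, so 1.1658333 m/s = 1.1658333 / 0.51444444 = 2.2661987 knot ≈ 2.266 knot (4 s.f.).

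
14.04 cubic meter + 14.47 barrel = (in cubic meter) 16.34. Check: 14.04 cubic meter = 14.04 m^3. 1 barrel = 0.15898729 m^3, so 14.47 barrel = 14.47 * 0.15898729 = 2.3005462 m^3. Sum: 14.04 + 2.3005462 = 16.340546 m^3. 16.340546 m^3 = 16.340546 cubic meter ≈ 16.34 cubic meter (4 s.f.).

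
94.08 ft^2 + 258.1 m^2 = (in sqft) 2872. Check: 1 ft^2 = 0.09290304 m^2, so 94.08 ft^2 = 94.08 * 0.09290304 = 8.740318 m^2. 258.1 m^2 is already in m^2. Sum: 8.740318 + 258.1 = 266.84032 m^2. 1 sqft = 0.09290304 m^2, so 266.84032 m^2 = 266.84032 / 0.09290304 = 2872.2453 sqft ≈ 2872 sqft (4 s.f.).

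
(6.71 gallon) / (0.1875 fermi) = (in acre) 1 gallon = 0.0037854118 m^3, so 6.71 gallon = 6.71 * 0.0037854118 = 0.025400113 m^3. 1 fermi = 1e-15 m, so 0.1875 fermi = 0.1875 * 1e-15 = 1.875e-16 m. Combine: 0.025400113 m^3 / 1.875e-16 m = 1.3546727e+14 m^2. 1 acre = 4046.8564 m^2, so 1.3546727e+14 m^2 = 1.3546727e+14 / 4046.8564 = 3.3474691e+10 acre ≈ 3.347e+10 acre (4 s.f.). Final answer: 3.347e+10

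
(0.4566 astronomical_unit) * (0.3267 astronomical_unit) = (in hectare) 1 astronomical_unit = 1.4959787e+11 m, so 0.4566 astronomical_unit = 0.4566 * 1.4959787e+11 = 6.8306388e+10 m. 1 astronomical_unit = 1.4959787e+11 m, so 0.3267 astronomical_unit = 0.3267 * 1.4959787e+11 = 4.8873624e+10 m. Combine: 6.8306388e+10 m * 4.8873624e+10 m = 3.3383807e+21 m^2. 1 hectare = 10000 m^2, so 3.3383807e+21 m^2 = 3.3383807e+21 / 10000 = 3.3383807e+17 hectare ≈ 3.338e+17 hectare (4 s.f.). Final answer: 3.338e+17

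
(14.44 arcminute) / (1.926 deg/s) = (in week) 1 arcminute = 0.00029088821 rad, so 14.44 arcminute = 14.44 * 0.00029088821 = 0.0042004257 rad. 1 deg/s = 0.017453293 rad/s, so 1.926 deg/s = 1.926 * 0.017453293 = 0.033615041 rad/s. Combine: 0.0042004257 rad / 0.033615041 rad/s = 0.12495673 s. 1 week = 604800 s, so 0.12495673 s = 0.12495673 / 604800 = 2.0660835e-07 week ≈ 2.066e-07 week (4 s.f.). Final answer: 2.066e-07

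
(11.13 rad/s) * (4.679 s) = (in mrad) 11.13 rad/s is already in rad/s. 4.679 s is already in s. Combine: 11.13 rad/s * 4.679 s = 52.07727 rad. 1 mrad = 0.001 rad, so 52.07727 rad = 52.07727 / 0.001 = 52077.27 mrad ≈ 5.208e+04 mrad (4 s.f.). Final answer: 5.208e+04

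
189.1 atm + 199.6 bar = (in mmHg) 2.934e+05. Check: 1 atm = 101325 Pa, so 189.1 atm = 189.1 * 101325 = 19160558 Pa. 1 bar = 100000 Pa, so 199.6 bar = 199.6 * 100000 = 19960000 Pa. Sum: 19160558 + 19960000 = 39120558 Pa. 1 mmHg = 133.32237 Pa, so 39120558 Pa = 39120558 / 133.32237 = 293428.31 mmHg ≈ 2.934e+05 mmHg (4 s.f.).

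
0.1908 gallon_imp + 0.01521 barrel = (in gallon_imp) 1 gallon_imp = 0.00454609 m^3, so 0.1908 gallon_imp = 0.1908 * 0.00454609 = 0.00086739397 m^3. 1 barrel = 0.15898729 m^3, so 0.01521 barrel = 0.01521 * 0.15898729 = 0.0024181968 m^3. Sum: 0.00086739397 + 0.0024181968 = 0.0032855907 m^3. 1 gallon_imp = 0.00454609 m^3, so 0.0032855907 m^3 = 0.0032855907 / 0.00454609 = 0.72272892 gallon_imp ≈ 0.7227 gallon_imp (4 s.f.). Final answer: 0.7227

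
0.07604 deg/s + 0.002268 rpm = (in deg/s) 1 deg/s = 0.017453293 rad/s, so 0.07604 deg/s = 0.07604 * 0.017453293 = 0.0013271484 rad/s. 1 rpm = 0.10471976 rad/s, so 0.002268 rpm = 0.002268 * 0.10471976 = 0.0002375044 rad/s. Sum: 0.0013271484 + 0.0002375044 = 0.0015646528 rad/s. 1 deg/s = 0.017453293 rad/s, so 0.0015646528 rad/s = 0.0015646528 / 0.017453293 = 0.089648 deg/s ≈ 0.08965 deg/s (4 s.f.). Final answer: 0.08965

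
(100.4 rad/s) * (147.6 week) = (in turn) 1.426e+09. Check: 100.4 rad/s is already in rad/s. 1 week = 604800 s, so 147.6 week = 147.6 * 604800 = 89268480 s. Combine: 100.4 rad/s * 89268480 s = 8.9625554e+09 rad. 1 turn = 6.2831853 rad, so 8.9625554e+09 rad = 8.9625554e+09 / 6.2831853 = 1.426435e+09 turn ≈ 1.426e+09 turn (4 s.f.).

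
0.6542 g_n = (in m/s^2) 1 g_n = 9.80665 m/s^2, so 0.6542 g_n = 0.6542 * 9.80665 = 6.4155104 m/s^2. Result: 6.4155104 m/s^2 ≈ 6.416 m/s^2 (4 s.f.). Final answer: 6.416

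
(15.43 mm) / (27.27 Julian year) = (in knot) 1 mm = 0.001 m, so 15.43 mm = 15.43 * 0.001 = 0.01543 m. 1 Julian year = 31557600 s, so 27.27 Julian year = 27.27 * 31557600 = 8.6057575e+08 s. Combine: 0.01543 m / 8.6057575e+08 s = 1.7929857e-11 m/s. 1 knot = 0.51444444 m/s, so 1.7929857e-11 m/s = 1.7929857e-11 / 0.51444444 = 3.4852853e-11 knot ≈ 3.485e-11 knot (4 s.f.). Final answer: 3.485e-11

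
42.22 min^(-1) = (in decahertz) 1 min^(-1) = 0.016666667 Hz, so 42.22 min^(-1) = 42.22 * 0.016666667 = 0.70366667 Hz. 1 decahertz = 10 Hz, so 0.70366667 Hz = 0.70366667 / 10 = 0.070366667 decahertz ≈ 0.07037 decahertz (4 s.f.). Final answer: 0.07037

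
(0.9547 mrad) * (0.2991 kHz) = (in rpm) 2.727. Check: 1 mrad = 0.001 rad, so 0.9547 mrad = 0.9547 * 0.001 = 0.0009547 rad. 1 kHz = 1000 Hz, so 0.2991 kHz = 0.2991 * 1000 = 299.1 Hz. Combine: 0.0009547 rad * 299.1 Hz = 0.28555077 rad/s. 1 rpm = 0.10471976 rad/s, so 0.28555077 rad/s = 0.28555077 / 0.10471976 = 2.726809 rpm ≈ 2.727 rpm (4 s.f.).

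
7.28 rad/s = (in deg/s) 417.1. Check: 1 deg/s = 0.017453293 rad/s, so 7.28 rad/s = 7.28 / 0.017453293 = 417.11327 deg/s ≈ 417.1 deg/s (4 s.f.).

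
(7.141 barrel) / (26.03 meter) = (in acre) 1 barrel = 0.15898729 m^3, so 7.141 barrel = 7.141 * 0.15898729 = 1.1353283 m^3. 26.03 meter = 26.03 m. Combine: 1.1353283 m^3 / 26.03 m = 0.043616146 m^2. 1 acre = 4046.8564 m^2, so 0.043616146 m^2 = 0.043616146 / 4046.8564 = 1.0777784e-05 acre ≈ 1.078e-05 acre (4 s.f.). Final answer: 1.078e-05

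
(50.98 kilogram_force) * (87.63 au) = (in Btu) 1 kilogram_force = 9.80665 N, so 50.98 kilogram_force = 50.98 * 9.80665 = 499.94302 N. 1 au = 1.4959787e+11 m, so 87.63 au = 87.63 * 1.4959787e+11 = 1.3109261e+13 m. Combine: 499.94302 N * 1.3109261e+13 m = 6.5538837e+15 J. 1 Btu = 1055.0559 J, so 6.5538837e+15 J = 6.5538837e+15 / 1055.0559 = 6.2118832e+12 Btu ≈ 6.212e+12 Btu (4 s.f.). Final answer: 6.212e+12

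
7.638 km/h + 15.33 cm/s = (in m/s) 2.275. Check: 1 km/h = 0.27777778 m/s, so 7.638 km/h = 7.638 * 0.27777778 = 2.1216667 m/s. 1 cm/s = 0.01 m/s, so 15.33 cm/s = 15.33 * 0.01 = 0.1533 m/s. Sum: 2.1216667 + 0.1533 = 2.2749667 m/s. Result: 2.2749667 m/s ≈ 2.275 m/s (4 s.f.).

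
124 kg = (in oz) 1 oz = 0.028349523 kg, so 124 kg = 124 / 0.028349523 = 4373.9713 oz ≈ 4374 oz (4 s.f.). Final answer: 4374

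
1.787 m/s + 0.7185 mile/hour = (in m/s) 1.787 m/s is already in m/s. 1 mile/hour = 0.44704 m/s, so 0.7185 mile/hour = 0.7185 * 0.44704 = 0.32119824 m/s. Sum: 1.787 + 0.32119824 = 2.1081982 m/s. Result: 2.1081982 m/s ≈ 2.108 m/s (4 s.f.). Final answer: 2.108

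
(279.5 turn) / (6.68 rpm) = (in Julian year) 1 turn = 6.2831853 rad, so 279.5 turn = 279.5 * 6.2831853 = 1756.1503 rad. 1 rpm = 0.10471976 rad/s, so 6.68 rpm = 6.68 * 0.10471976 = 0.69952796 rad/s. Combine: 1756.1503 rad / 0.69952796 rad/s = 2510.479 s. 1 Julian year = 31557600 s, so 2510.479 s = 2510.479 / 31557600 = 7.955228e-05 Julian year ≈ 7.955e-05 Julian year (4 s.f.). Final answer: 7.955e-05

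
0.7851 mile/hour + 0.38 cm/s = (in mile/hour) 1 mile/hour = 0.44704 m/s, so 0.7851 mile/hour = 0.7851 * 0.44704 = 0.3509711 m/s. 1 cm/s = 0.01 m/s, so 0.38 cm/s = 0.38 * 0.01 = 0.0038 m/s. Sum: 0.3509711 + 0.0038 = 0.3547711 m/s. 1 mile/hour = 0.44704 m/s, so 0.3547711 m/s = 0.3547711 / 0.44704 = 0.79360036 mile/hour ≈ 0.7936 mile/hour (4 s.f.). Final answer: 0.7936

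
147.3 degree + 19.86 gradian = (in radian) 2.883. Check: 1 degree = 0.017453293 rad, so 147.3 degree = 147.3 * 0.017453293 = 2.57087 rad. 1 gradian = 0.015707963 rad, so 19.86 gradian = 19.86 * 0.015707963 = 0.31196015 rad. Sum: 2.57087 + 0.31196015 = 2.8828301 rad. 2.8828301 rad = 2.8828301 radian ≈ 2.883 radian (4 s.f.).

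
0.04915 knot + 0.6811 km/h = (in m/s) 1 knot = 0.51444444 m/s, so 0.04915 knot = 0.04915 * 0.51444444 = 0.025284944 m/s. 1 km/h = 0.27777778 m/s, so 0.6811 km/h = 0.6811 * 0.27777778 = 0.18919444 m/s. Sum: 0.025284944 + 0.18919444 = 0.21447939 m/s. Result: 0.21447939 m/s ≈ 0.2145 m/s (4 s.f.). Final answer: 0.2145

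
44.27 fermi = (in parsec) 1.435e-30. Check: 1 fermi = 1e-15 m, so 44.27 fermi = 44.27 * 1e-15 = 4.427e-14 m. 1 parsec = 3.0856776e+16 m, so 4.427e-14 m = 4.427e-14 / 3.0856776e+16 = 1.434693e-30 parsec ≈ 1.435e-30 parsec (4 s.f.).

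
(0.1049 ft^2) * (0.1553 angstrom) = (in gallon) 3.998e-11. Check: 1 ft^2 = 0.09290304 m^2, so 0.1049 ft^2 = 0.1049 * 0.09290304 = 0.0097455289 m^2. 1 angstrom = 1e-10 m, so 0.1553 angstrom = 0.1553 * 1e-10 = 1.553e-11 m. Combine: 0.0097455289 m^2 * 1.553e-11 m = 1.5134806e-13 m^3. 1 gallon = 0.0037854118 m^3, so 1.5134806e-13 m^3 = 1.5134806e-13 / 0.0037854118 = 3.9981929e-11 gallon ≈ 3.998e-11 gallon (4 s.f.).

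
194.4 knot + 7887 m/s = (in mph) 1 knot = 0.51444444 m/s, so 194.4 knot = 194.4 * 0.51444444 = 100.008 m/s. 7887 m/s is already in m/s. Sum: 100.008 + 7887 = 7987.008 m/s. 1 mph = 0.44704 m/s, so 7987.008 m/s = 7987.008 / 0.44704 = 17866.428 mph ≈ 1.787e+04 mph (4 s.f.). Final answer: 1.787e+04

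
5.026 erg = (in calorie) 1 erg = 1e-07 J, so 5.026 erg = 5.026 * 1e-07 = 5.026e-07 J. 1 calorie = 4.184 J, so 5.026e-07 J = 5.026e-07 / 4.184 = 1.2012428e-07 calorie ≈ 1.201e-07 calorie (4 s.f.). Final answer: 1.201e-07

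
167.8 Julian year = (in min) 8.826e+07. Check: 1 Julian year = 31557600 s, so 167.8 Julian year = 167.8 * 31557600 = 5.2953653e+09 s. 1 min = 60 s, so 5.2953653e+09 s = 5.2953653e+09 / 60 = 88256088 min ≈ 8.826e+07 min (4 s.f.).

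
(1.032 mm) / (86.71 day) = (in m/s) 1.378e-10. Check: 1 mm = 0.001 m, so 1.032 mm = 1.032 * 0.001 = 0.001032 m. 1 day = 86400 s, so 86.71 day = 86.71 * 86400 = 7491744 s. Combine: 0.001032 m / 7491744 s = 1.3775164e-10 m/s. Result: 1.3775164e-10 m/s ≈ 1.378e-10 m/s (4 s.f.).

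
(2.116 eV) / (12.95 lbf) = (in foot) 1.931e-20. Check: 1 eV = 1.6021766e-19 J, so 2.116 eV = 2.116 * 1.6021766e-19 = 3.3902058e-19 J. 1 lbf = 4.4482216 N, so 12.95 lbf = 12.95 * 4.4482216 = 57.60447 N. Combine: 3.3902058e-19 J / 57.60447 N = 5.8853172e-21 m. 1 foot = 0.3048 m, so 5.8853172e-21 m = 5.8853172e-21 / 0.3048 = 1.9308783e-20 foot ≈ 1.931e-20 foot (4 s.f.).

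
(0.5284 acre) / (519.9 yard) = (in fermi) 1 acre = 4046.8564 m^2, so 0.5284 acre = 0.5284 * 4046.8564 = 2138.3589 m^2. 1 yard = 0.9144 m, so 519.9 yard = 519.9 * 0.9144 = 475.39656 m. Combine: 2138.3589 m^2 / 475.39656 m = 4.498053 m. 1 fermi = 1e-15 m, so 4.498053 m = 4.498053 / 1e-15 = 4.498053e+15 fermi ≈ 4.498e+15 fermi (4 s.f.). Final answer: 4.498e+15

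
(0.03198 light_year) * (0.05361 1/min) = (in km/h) 1 light_year = 9.4607305e+15 m, so 0.03198 light_year = 0.03198 * 9.4607305e+15 = 3.0255416e+14 m. 1 1/min = 0.016666667 Hz, so 0.05361 1/min = 0.05361 * 0.016666667 = 0.0008935 Hz. Combine: 3.0255416e+14 m * 0.0008935 Hz = 2.7033214e+11 m/s. 1 km/h = 0.27777778 m/s, so 2.7033214e+11 m/s = 2.7033214e+11 / 0.27777778 = 9.7319571e+11 km/h ≈ 9.732e+11 km/h (4 s.f.). Final answer: 9.732e+11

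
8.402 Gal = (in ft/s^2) 0.2757. Check: 1 Gal = 0.01 m/s^2, so 8.402 Gal = 8.402 * 0.01 = 0.08402 m/s^2. 1 ft/s^2 = 0.3048 m/s^2, so 0.08402 m/s^2 = 0.08402 / 0.3048 = 0.27565617 ft/s^2 ≈ 0.2757 ft/s^2 (4 s.f.).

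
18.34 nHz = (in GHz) 1.834e-17. Check: 1 nHz = 1e-09 Hz, so 18.34 nHz = 18.34 * 1e-09 = 1.834e-08 Hz. 1 GHz = 1e+09 Hz, so 1.834e-08 Hz = 1.834e-08 / 1e+09 = 1.834e-17 GHz.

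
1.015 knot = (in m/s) 0.5222. Check: 1 knot = 0.51444444 m/s, so 1.015 knot = 1.015 * 0.51444444 = 0.52216111 m/s. Result: 0.52216111 m/s ≈ 0.5222 m/s (4 s.f.).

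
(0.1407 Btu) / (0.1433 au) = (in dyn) 0.0006925. Check: 1 Btu = 1055.0559 J, so 0.1407 Btu = 0.1407 * 1055.0559 = 148.44636 J. 1 au = 1.4959787e+11 m, so 0.1433 au = 0.1433 * 1.4959787e+11 = 2.1437375e+10 m. Combine: 148.44636 J / 2.1437375e+10 m = 6.9246519e-09 N. 1 dyn = 1e-05 N, so 6.9246519e-09 N = 6.9246519e-09 / 1e-05 = 0.00069246519 dyn ≈ 0.0006925 dyn (4 s.f.).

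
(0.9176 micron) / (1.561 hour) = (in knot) 1 micron = 1e-06 m, so 0.9176 micron = 0.9176 * 1e-06 = 9.176e-07 m. 1 hour = 3600 s, so 1.561 hour = 1.561 * 3600 = 5619.6 s. Combine: 9.176e-07 m / 5619.6 s = 1.6328564e-10 m/s. 1 knot = 0.51444444 m/s, so 1.6328564e-10 m/s = 1.6328564e-10 / 0.51444444 = 3.174019e-10 knot ≈ 3.174e-10 knot (4 s.f.). Final answer: 3.174e-10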